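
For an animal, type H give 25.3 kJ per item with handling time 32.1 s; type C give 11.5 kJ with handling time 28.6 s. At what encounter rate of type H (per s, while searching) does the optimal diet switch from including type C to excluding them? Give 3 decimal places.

0.032 per s

Drop type C once their profitability E₂/h₂ falls below the rate achievable on type H alone: E₂/h₂ = λE₁/(1 + λh₁).
Solve for λ: λE₁h₂ = E₂(1 + λh₁) → λ(E₁h₂ − E₂h₁) = E₂ → λ = E₂/(E₁h₂ − E₂h₁).
λ = 11.5/(25.3×28.6 − 11.5×32.1) = 11.5/354.4 = 0.03245 per s.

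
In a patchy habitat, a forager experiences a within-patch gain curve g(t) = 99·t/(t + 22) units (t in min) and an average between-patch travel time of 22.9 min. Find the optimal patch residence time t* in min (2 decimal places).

Maximise g(t)/(T+t): set derivative to zero → g'(t)(T+t) = g(t).
g'(t) = 99·22/(t + 22)². Setting 99·22/(t+22)² = 99t/[(t+22)(22.9+t)] gives 22(22.9+t) = t(t+22), so t² = 22×22.9 = 503.8.
t* = √503.8 = 22.45 min.

22.45 min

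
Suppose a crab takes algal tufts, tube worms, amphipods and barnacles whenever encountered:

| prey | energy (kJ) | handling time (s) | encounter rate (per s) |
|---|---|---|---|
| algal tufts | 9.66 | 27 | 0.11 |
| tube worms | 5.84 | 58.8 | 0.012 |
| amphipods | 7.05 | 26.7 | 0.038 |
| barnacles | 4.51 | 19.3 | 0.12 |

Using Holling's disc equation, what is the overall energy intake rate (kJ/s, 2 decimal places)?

0.24 kJ/s

R = Σλ_iE_i / (1 + Σλ_ih_i)
Numerator: 0.11×9.66 + 0.012×5.84 + 0.038×7.05 + 0.12×4.51 = 1.942
Denominator: 1 + 0.11×27 + 0.012×58.8 + 0.038×26.7 + 0.12×19.3 = 8.006
R = 1.942/8.006 = 0.2425 kJ/s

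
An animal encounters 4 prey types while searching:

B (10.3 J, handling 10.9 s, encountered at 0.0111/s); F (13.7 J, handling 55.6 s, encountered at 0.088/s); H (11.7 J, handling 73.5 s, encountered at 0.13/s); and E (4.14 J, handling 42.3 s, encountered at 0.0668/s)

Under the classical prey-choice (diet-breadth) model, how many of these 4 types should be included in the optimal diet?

2

Profitabilities (E/h, J/s): B 0.945, F 0.246, H 0.159, E 0.0979. Add prey in this order while the next type's profitability exceeds the intake rate on those already taken.
Rate on top 1: 0.102. F: 0.246 > 0.102 → include.
Rate on top 2: 0.2195. H: 0.159 < 0.2195 → exclude; stop.
Optimal diet: B, F — 2 of 4 types.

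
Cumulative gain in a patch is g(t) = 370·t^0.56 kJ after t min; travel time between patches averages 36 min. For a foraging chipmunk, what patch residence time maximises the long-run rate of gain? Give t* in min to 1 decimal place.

45.8 min

By the marginal value theorem, leave when the instantaneous gain rate g'(t) equals the habitat-wide average g(t)/(T + t).
g'(t) = 0.56·370·t^-0.44. Setting 0.56·370·t^-0.44 = 370·t^0.56/(36+t) gives 0.56(36+t) = t, so 0.44·t = 0.56×36.
t* = 0.56×36/0.44 = 45.82 min.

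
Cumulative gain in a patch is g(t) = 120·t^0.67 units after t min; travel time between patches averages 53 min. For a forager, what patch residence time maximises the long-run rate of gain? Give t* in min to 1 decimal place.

Optimal t* satisfies g'(t*) = g(t*)/(T + t*).
g'(t) = 0.67·120·t^-0.33. Setting 0.67·120·t^-0.33 = 120·t^0.67/(53+t) gives 0.67(53+t) = t, so 0.33·t = 0.67×53.
t* = 0.67×53/0.33 = 107.6 min.

107.6 min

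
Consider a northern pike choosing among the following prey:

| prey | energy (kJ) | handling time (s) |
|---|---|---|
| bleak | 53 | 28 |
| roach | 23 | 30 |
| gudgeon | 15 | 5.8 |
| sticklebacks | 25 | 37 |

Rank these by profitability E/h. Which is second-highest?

bleak

Profitability E/h (kJ/s): bleak = 53/28 = 1.89, roach = 23/30 = 0.767, gudgeon = 15/5.8 = 2.59, sticklebacks = 25/37 = 0.676.
Ranked: gudgeon > bleak > roach > sticklebacks.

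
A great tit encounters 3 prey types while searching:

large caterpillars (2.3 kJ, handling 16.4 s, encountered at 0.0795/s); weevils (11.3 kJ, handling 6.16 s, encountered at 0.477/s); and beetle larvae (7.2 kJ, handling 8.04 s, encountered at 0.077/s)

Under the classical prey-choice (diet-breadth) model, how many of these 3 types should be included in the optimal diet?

1

E/h in descending order: weevils 1.83, beetle larvae 0.896, large caterpillars 0.14 kJ/s. The optimal diet is the largest prefix of this list for which every included type satisfies E_i/h_i > R on the types above it.
Rate on top 1: 1.369. beetle larvae: 0.896 < 1.369 → exclude; stop.
Optimal diet: weevils — 1 of 3 types.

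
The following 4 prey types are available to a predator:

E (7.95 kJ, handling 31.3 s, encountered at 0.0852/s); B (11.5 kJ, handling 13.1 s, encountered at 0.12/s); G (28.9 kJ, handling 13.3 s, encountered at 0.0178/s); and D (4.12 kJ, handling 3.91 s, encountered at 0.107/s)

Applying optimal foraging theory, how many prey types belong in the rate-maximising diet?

Profitabilities (E/h, kJ/s): G 2.17, D 1.05, B 0.878, E 0.254. Add prey in this order while the next type's profitability exceeds the intake rate on those already taken.
Rate on top 1: 0.4159. D: 1.05 > 0.4159 → include.
Rate on top 2: 0.5772. B: 0.878 > 0.5772 → include.
Rate on top 3: 0.7236. E: 0.254 < 0.7236 → exclude; stop.
Optimal diet: G, D, B — 3 of 4 types.

3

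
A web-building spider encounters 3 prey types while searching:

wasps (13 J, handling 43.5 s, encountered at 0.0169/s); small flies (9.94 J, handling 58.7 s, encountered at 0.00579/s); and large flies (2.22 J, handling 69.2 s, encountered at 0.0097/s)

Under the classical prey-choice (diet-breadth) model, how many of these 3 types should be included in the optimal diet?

2

Rank by E/h (J/s): wasps 0.299, small flies 0.169, large flies 0.0321. Include each in turn until the next type's E/h falls below the running intake rate.
Rate on top 1: 0.1266. small flies: 0.169 > 0.1266 → include.
Rate on top 2: 0.1336. large flies: 0.0321 < 0.1336 → exclude; stop.
Optimal diet: wasps, small flies — 2 of 3 types.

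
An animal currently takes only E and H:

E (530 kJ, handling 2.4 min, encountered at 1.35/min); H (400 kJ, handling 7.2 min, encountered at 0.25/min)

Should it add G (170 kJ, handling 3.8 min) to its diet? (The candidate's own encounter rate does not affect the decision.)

No

Intake rate on the current diet: R = (1.35×530 + 0.25×400) / (1 + 1.35×2.4 + 0.25×7.2) = 815.5/6.04 = 135 kJ/min.
G: E/h = 170/3.8 = 44.74 kJ/min.
44.74 < 135, so adding G would lower the average — exclude it.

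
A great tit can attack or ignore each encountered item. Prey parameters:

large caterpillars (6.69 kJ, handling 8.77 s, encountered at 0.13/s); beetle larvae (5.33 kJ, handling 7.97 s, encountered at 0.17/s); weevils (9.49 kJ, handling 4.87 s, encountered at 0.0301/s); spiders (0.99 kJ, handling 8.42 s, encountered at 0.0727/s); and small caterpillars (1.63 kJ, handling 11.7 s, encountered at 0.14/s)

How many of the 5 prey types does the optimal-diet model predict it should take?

3

Profitabilities (E/h, kJ/s): weevils 1.95, large caterpillars 0.763, beetle larvae 0.669, small caterpillars 0.139, spiders 0.118. Add prey in this order while the next type's profitability exceeds the intake rate on those already taken.
Rate on top 1: 0.2491. large caterpillars: 0.763 > 0.2491 → include.
Rate on top 2: 0.5053. beetle larvae: 0.669 > 0.5053 → include.
Rate on top 3: 0.5661. small caterpillars: 0.139 < 0.5661 → exclude; stop.
Optimal diet: weevils, large caterpillars, beetle larvae — 3 of 5 types.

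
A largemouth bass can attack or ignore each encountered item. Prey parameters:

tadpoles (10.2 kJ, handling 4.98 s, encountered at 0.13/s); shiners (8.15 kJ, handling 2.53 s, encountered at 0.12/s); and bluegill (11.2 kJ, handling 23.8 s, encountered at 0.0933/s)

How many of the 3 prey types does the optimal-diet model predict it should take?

2

Profitabilities (E/h, kJ/s): shiners 3.22, tadpoles 2.05, bluegill 0.471. Add prey in this order while the next type's profitability exceeds the intake rate on those already taken.
Rate on top 1: 0.7502. tadpoles: 2.05 > 0.7502 → include.
Rate on top 2: 1.181. bluegill: 0.471 < 1.181 → exclude; stop.
Optimal diet: shiners, tadpoles — 2 of 3 types.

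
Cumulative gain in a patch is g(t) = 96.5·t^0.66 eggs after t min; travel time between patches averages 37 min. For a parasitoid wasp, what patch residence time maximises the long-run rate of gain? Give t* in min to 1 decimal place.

71.8 min

Maximise g(t)/(T+t): set derivative to zero → g'(t)(T+t) = g(t).
g'(t) = 0.66·96.5·t^-0.34. Setting 0.66·96.5·t^-0.34 = 96.5·t^0.66/(37+t) gives 0.66(37+t) = t, so 0.34·t = 0.66×37.
t* = 0.66×37/0.34 = 71.82 min.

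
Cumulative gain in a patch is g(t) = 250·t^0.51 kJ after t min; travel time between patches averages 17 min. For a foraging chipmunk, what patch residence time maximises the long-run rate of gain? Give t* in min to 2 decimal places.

17.69 min

Optimal t* satisfies g'(t*) = g(t*)/(T + t*).
g'(t) = 0.51·250·t^-0.49. Setting 0.51·250·t^-0.49 = 250·t^0.51/(17+t) gives 0.51(17+t) = t, so 0.49·t = 0.51×17.
t* = 0.51×17/0.49 = 17.69 min.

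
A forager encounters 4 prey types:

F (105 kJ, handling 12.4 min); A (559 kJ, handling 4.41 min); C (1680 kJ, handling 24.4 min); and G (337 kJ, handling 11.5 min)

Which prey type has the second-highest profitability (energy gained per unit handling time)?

Profitability E/h (kJ/min): F = 105/12.4 = 8.47, A = 559/4.41 = 127, C = 1680/24.4 = 68.9, G = 337/11.5 = 29.3.
Ranked: A > C > G > F.

C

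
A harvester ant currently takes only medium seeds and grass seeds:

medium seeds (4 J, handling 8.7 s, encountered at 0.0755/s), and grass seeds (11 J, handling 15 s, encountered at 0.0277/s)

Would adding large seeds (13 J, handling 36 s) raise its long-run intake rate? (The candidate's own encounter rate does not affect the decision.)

Yes

Current rate: (0.0755×4 + 0.0277×11)/(1 + 0.0755×8.7 + 0.0277×15) = 0.2928 J/s.
Profitability of large seeds: 13/36 = 0.3611 J/s.
0.3611 > 0.2928, so adding large seeds raises the average — include it.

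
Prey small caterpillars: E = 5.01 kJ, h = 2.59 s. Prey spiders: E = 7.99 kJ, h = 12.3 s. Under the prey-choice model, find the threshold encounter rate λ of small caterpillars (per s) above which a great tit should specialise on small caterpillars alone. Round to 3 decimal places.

0.195 per s

The zero-one rule: include spiders iff E₂/h₂ > λE₁/(1+λh₁). Equality gives the switch point.
λE₁h₂ = E₂ + λE₂h₁ ⇒ λ = E₂/(E₁h₂ − E₂h₁) = 7.99/(61.62 − 20.69) = 0.1952 per s.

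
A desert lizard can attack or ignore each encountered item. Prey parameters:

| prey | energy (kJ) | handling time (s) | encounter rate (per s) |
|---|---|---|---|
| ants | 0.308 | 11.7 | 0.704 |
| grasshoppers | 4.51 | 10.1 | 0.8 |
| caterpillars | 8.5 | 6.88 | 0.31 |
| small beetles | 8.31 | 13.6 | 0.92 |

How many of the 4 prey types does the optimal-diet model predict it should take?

1

E/h in descending order: caterpillars 1.24, small beetles 0.611, grasshoppers 0.447, ants 0.0263 kJ/s. The optimal diet is the largest prefix of this list for which every included type satisfies E_i/h_i > R on the types above it.
Rate on top 1: 0.8411. small beetles: 0.611 < 0.8411 → exclude; stop.
Optimal diet: caterpillars — 1 of 4 types.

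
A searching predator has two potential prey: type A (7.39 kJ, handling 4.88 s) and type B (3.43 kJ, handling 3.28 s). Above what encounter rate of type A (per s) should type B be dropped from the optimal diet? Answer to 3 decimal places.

The zero-one rule: include type B iff E₂/h₂ > λE₁/(1+λh₁). Equality gives the switch point.
λE₁h₂ = E₂ + λE₂h₁ ⇒ λ = E₂/(E₁h₂ − E₂h₁) = 3.43/(24.24 − 16.74) = 0.4573 per s.

0.457 per s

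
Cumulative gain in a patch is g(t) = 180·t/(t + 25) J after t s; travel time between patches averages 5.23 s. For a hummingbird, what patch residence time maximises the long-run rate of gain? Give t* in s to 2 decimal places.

11.43 s

By the marginal value theorem, leave when the instantaneous gain rate g'(t) equals the habitat-wide average g(t)/(T + t).
g'(t) = 180·25/(t + 25)². Setting 180·25/(t+25)² = 180t/[(t+25)(5.23+t)] gives 25(5.23+t) = t(t+25), so t² = 25×5.23 = 130.8.
t* = √130.8 = 11.43 s.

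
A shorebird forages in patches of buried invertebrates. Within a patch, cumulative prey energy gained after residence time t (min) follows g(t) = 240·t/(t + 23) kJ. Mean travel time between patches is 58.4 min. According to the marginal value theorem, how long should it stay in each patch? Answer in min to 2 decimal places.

36.65 min

Optimal t* satisfies g'(t*) = g(t*)/(T + t*).
g'(t) = 240·23/(t + 23)². Setting 240·23/(t+23)² = 240t/[(t+23)(58.4+t)] gives 23(58.4+t) = t(t+23), so t² = 23×58.4 = 1343.
t* = √1343 = 36.65 min.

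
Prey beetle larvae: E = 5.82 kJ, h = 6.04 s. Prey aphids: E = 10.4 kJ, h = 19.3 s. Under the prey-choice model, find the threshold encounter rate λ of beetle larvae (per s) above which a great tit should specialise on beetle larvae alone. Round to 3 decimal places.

At the threshold, the rate on beetle larvae alone equals the profitability of aphids: λ·5.82/(1 + λ·6.04) = 10.4/19.3 = 0.5389.
Rearranging, λ(5.82 − 0.5389×6.04) = 0.5389, so λ = 0.5389/2.565 = 0.2101 per s.

0.210 per s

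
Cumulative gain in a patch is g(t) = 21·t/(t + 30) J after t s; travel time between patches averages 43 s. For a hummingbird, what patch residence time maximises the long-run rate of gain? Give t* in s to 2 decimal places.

Maximise g(t)/(T+t): set derivative to zero → g'(t)(T+t) = g(t).
g'(t) = 21·30/(t + 30)². Setting 21·30/(t+30)² = 21t/[(t+30)(43+t)] gives 30(43+t) = t(t+30), so t² = 30×43 = 1290.
t* = √1290 = 35.92 s.

35.92 s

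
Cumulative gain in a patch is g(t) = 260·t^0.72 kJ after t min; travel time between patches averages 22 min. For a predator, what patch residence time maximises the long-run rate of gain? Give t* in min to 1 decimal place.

56.6 min

By the marginal value theorem, leave when the instantaneous gain rate g'(t) equals the habitat-wide average g(t)/(T + t).
g'(t) = 0.72·260·t^-0.28. Setting 0.72·260·t^-0.28 = 260·t^0.72/(22+t) gives 0.72(22+t) = t, so 0.28·t = 0.72×22.
t* = 0.72×22/0.28 = 56.57 min.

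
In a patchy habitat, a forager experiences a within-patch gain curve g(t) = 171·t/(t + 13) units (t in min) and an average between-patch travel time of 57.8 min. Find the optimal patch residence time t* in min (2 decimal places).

Optimal t* satisfies g'(t*) = g(t*)/(T + t*).
g'(t) = 171·13/(t + 13)². Setting 171·13/(t+13)² = 171t/[(t+13)(57.8+t)] gives 13(57.8+t) = t(t+13), so t² = 13×57.8 = 751.4.
t* = √751.4 = 27.41 min.

27.41 min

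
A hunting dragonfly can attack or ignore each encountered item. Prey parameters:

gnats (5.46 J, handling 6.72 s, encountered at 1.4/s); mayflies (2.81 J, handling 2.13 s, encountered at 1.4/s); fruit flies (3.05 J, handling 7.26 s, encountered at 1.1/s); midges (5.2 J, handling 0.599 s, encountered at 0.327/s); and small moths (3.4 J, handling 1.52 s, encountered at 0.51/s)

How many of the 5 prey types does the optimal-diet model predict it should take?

2

E/h in descending order: midges 8.68, small moths 2.24, mayflies 1.32, gnats 0.812, fruit flies 0.42 J/s. The optimal diet is the largest prefix of this list for which every included type satisfies E_i/h_i > R on the types above it.
Rate on top 1: 1.422. small moths: 2.24 > 1.422 → include.
Rate on top 2: 1.742. mayflies: 1.32 < 1.742 → exclude; stop.
Optimal diet: midges, small moths — 2 of 5 types.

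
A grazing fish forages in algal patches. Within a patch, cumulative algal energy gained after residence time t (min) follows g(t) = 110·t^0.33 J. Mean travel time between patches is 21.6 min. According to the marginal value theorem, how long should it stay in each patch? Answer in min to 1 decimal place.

Maximise g(t)/(T+t): set derivative to zero → g'(t)(T+t) = g(t).
g'(t) = 0.33·110·t^-0.67. Setting 0.33·110·t^-0.67 = 110·t^0.33/(21.6+t) gives 0.33(21.6+t) = t, so 0.67·t = 0.33×21.6.
t* = 0.33×21.6/0.67 = 10.64 min.

10.6 min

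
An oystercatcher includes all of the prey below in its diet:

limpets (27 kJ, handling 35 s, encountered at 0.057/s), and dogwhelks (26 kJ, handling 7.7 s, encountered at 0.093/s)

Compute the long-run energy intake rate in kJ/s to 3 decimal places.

1.066 kJ/s

Energy encountered per unit search time: 0.057×27 + 0.093×26 = 3.957 kJ/s.
Handling time per unit search time: 0.057×35 + 0.093×7.7 = 2.711.
Rate = 3.957/(1 + 2.711) = 1.066 kJ/s.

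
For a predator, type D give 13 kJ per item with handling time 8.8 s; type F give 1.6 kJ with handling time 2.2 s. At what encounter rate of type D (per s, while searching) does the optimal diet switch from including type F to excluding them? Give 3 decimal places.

At the threshold, the rate on type D alone equals the profitability of type F: λ·13/(1 + λ·8.8) = 1.6/2.2 = 0.7273.
Rearranging, λ(13 − 0.7273×8.8) = 0.7273, so λ = 0.7273/6.6 = 0.1102 per s.

0.110 per s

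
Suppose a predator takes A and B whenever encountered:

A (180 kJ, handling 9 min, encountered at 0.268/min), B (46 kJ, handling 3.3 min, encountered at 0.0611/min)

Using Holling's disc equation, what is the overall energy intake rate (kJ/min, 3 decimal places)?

14.127 kJ/min

Energy encountered per unit search time: 0.268×180 + 0.0611×46 = 51.05 kJ/min.
Handling time per unit search time: 0.268×9 + 0.0611×3.3 = 2.614.
Rate = 51.05/(1 + 2.614) = 14.13 kJ/min.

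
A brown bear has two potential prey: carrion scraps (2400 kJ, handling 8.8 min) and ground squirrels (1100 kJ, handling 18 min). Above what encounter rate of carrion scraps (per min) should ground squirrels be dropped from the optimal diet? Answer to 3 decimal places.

0.033 per min

The zero-one rule: include ground squirrels iff E₂/h₂ > λE₁/(1+λh₁). Equality gives the switch point.
λE₁h₂ = E₂ + λE₂h₁ ⇒ λ = E₂/(E₁h₂ − E₂h₁) = 1100/(4.32e+04 − 9680) = 0.03282 per min.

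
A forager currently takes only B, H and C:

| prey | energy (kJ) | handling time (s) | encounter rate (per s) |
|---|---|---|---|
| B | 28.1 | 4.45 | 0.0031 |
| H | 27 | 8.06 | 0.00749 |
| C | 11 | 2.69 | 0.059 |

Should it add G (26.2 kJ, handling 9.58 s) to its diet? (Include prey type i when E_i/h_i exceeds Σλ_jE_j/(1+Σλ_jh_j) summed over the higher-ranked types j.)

Intake rate on the current diet: R = (0.0031×28.1 + 0.00749×27 + 0.059×11) / (1 + 0.0031×4.45 + 0.00749×8.06 + 0.059×2.69) = 0.9383/1.233 = 0.7611 kJ/s.
G: E/h = 26.2/9.58 = 2.735 kJ/s.
2.735 > 0.7611, so adding G raises the average — include it.

Yes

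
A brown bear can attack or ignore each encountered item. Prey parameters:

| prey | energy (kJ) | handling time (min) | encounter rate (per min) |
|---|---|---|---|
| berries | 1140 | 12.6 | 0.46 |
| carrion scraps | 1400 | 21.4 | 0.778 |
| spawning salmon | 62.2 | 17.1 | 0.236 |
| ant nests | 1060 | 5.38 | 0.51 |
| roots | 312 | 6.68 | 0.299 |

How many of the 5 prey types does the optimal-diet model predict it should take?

1

Rank by E/h (kJ/min): ant nests 197, berries 90.5, carrion scraps 65.4, roots 46.7, spawning salmon 3.64. Include each in turn until the next type's E/h falls below the running intake rate.
Rate on top 1: 144.4. berries: 90.5 < 144.4 → exclude; stop.
Optimal diet: ant nests — 1 of 5 types.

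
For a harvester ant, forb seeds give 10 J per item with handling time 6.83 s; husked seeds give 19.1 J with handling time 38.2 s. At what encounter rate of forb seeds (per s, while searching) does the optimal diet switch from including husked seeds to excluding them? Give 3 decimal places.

0.076 per s

The zero-one rule: include husked seeds iff E₂/h₂ > λE₁/(1+λh₁). Equality gives the switch point.
λE₁h₂ = E₂ + λE₂h₁ ⇒ λ = E₂/(E₁h₂ − E₂h₁) = 19.1/(382 − 130.5) = 0.07593 per s.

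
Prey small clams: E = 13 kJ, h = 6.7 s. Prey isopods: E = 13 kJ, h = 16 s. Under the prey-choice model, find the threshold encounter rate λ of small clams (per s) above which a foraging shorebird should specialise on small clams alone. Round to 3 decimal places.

0.108 per s

Drop isopods once their profitability E₂/h₂ falls below the rate achievable on small clams alone: E₂/h₂ = λE₁/(1 + λh₁).
Solve for λ: λE₁h₂ = E₂(1 + λh₁) → λ(E₁h₂ − E₂h₁) = E₂ → λ = E₂/(E₁h₂ − E₂h₁).
λ = 13/(13×16 − 13×6.7) = 13/120.9 = 0.1075 per s.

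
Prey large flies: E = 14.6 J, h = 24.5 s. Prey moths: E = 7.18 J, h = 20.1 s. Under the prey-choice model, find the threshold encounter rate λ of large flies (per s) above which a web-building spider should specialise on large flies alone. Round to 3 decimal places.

Drop moths once their profitability E₂/h₂ falls below the rate achievable on large flies alone: E₂/h₂ = λE₁/(1 + λh₁).
Solve for λ: λE₁h₂ = E₂(1 + λh₁) → λ(E₁h₂ − E₂h₁) = E₂ → λ = E₂/(E₁h₂ − E₂h₁).
λ = 7.18/(14.6×20.1 − 7.18×24.5) = 7.18/117.6 = 0.06108 per s.

0.061 per s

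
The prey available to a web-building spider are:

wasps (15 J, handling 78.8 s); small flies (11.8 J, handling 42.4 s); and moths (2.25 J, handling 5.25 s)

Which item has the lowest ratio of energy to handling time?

wasps

Profitability E/h (J/s): wasps = 15/78.8 = 0.19, small flies = 11.8/42.4 = 0.278, moths = 2.25/5.25 = 0.429.
Ranked: moths > small flies > wasps.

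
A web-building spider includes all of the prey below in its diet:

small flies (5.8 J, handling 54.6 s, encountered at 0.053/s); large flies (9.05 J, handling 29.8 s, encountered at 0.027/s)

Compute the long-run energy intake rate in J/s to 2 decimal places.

Energy encountered per unit search time: 0.053×5.8 + 0.027×9.05 = 0.5517 J/s.
Handling time per unit search time: 0.053×54.6 + 0.027×29.8 = 3.698.
Rate = 0.5517/(1 + 3.698) = 0.1174 J/s.

0.12 J/s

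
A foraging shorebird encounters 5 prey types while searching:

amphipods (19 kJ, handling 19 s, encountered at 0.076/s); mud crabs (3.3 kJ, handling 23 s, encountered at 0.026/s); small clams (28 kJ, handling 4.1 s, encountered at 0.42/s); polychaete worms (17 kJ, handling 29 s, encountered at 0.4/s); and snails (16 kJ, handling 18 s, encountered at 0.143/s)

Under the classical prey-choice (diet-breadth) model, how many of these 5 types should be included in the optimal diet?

1

Profitabilities (E/h, kJ/s): small clams 6.83, amphipods 1, snails 0.889, polychaete worms 0.586, mud crabs 0.143. Add prey in this order while the next type's profitability exceeds the intake rate on those already taken.
Rate on top 1: 4.32. amphipods: 1 < 4.32 → exclude; stop.
Optimal diet: small clams — 1 of 5 types.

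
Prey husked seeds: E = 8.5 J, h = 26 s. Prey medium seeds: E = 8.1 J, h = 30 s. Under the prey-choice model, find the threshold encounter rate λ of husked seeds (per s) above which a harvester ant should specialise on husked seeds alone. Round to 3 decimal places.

The zero-one rule: include medium seeds iff E₂/h₂ > λE₁/(1+λh₁). Equality gives the switch point.
λE₁h₂ = E₂ + λE₂h₁ ⇒ λ = E₂/(E₁h₂ − E₂h₁) = 8.1/(255 − 210.6) = 0.1824 per s.

0.182 per s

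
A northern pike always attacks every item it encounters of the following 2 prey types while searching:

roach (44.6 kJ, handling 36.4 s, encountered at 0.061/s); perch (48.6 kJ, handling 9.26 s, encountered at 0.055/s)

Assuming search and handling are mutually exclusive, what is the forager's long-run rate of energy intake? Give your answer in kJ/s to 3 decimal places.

1.446 kJ/s

Energy encountered per unit search time: 0.061×44.6 + 0.055×48.6 = 5.394 kJ/s.
Handling time per unit search time: 0.061×36.4 + 0.055×9.26 = 2.73.
Rate = 5.394/(1 + 2.73) = 1.446 kJ/s.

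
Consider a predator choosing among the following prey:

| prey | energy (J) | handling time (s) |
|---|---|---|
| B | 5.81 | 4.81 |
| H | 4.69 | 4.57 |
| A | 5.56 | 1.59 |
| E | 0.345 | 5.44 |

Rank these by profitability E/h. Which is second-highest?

B

Profitability E/h (J/s): B = 5.81/4.81 = 1.21, H = 4.69/4.57 = 1.03, A = 5.56/1.59 = 3.5, E = 0.345/5.44 = 0.0634.
Ranked: A > B > H > E.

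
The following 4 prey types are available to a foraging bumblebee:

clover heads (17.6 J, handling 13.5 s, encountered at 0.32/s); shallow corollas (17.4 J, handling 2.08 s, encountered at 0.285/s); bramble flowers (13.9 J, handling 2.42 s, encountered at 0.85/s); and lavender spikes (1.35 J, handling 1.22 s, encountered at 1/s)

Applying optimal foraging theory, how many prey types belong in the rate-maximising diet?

2

E/h in descending order: shallow corollas 8.37, bramble flowers 5.74, clover heads 1.3, lavender spikes 1.11 J/s. The optimal diet is the largest prefix of this list for which every included type satisfies E_i/h_i > R on the types above it.
Rate on top 1: 3.113. bramble flowers: 5.74 > 3.113 → include.
Rate on top 2: 4.596. clover heads: 1.3 < 4.596 → exclude; stop.
Optimal diet: shallow corollas, bramble flowers — 2 of 4 types.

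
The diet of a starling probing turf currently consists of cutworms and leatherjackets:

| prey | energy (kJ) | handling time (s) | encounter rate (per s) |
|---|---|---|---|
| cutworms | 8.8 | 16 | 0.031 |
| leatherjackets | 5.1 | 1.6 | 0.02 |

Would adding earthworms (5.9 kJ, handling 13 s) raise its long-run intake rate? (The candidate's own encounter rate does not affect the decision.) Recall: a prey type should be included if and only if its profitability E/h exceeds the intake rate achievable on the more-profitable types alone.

Yes

Current rate: (0.031×8.8 + 0.02×5.1)/(1 + 0.031×16 + 0.02×1.6) = 0.2453 kJ/s.
Profitability of earthworms: 5.9/13 = 0.4538 kJ/s.
Since 0.4538 > R, including earthworms increases the long-run rate.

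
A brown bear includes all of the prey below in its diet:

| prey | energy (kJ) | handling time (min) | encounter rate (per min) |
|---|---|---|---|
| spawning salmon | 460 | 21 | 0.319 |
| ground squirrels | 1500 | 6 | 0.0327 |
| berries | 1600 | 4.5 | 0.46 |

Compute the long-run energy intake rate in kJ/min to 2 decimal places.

93.50 kJ/min

R = (0.319×460 + 0.0327×1500 + 0.46×1600) / (1 + 0.319×21 + 0.0327×6 + 0.46×4.5) = 931.8/9.965 = 93.5 kJ/min.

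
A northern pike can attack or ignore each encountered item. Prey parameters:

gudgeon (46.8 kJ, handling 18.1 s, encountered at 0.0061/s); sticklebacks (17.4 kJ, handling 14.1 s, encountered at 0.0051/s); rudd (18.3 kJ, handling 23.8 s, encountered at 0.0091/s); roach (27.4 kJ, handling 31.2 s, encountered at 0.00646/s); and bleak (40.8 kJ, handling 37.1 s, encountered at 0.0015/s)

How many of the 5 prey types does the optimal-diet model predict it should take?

Profitabilities (E/h, kJ/s): gudgeon 2.59, sticklebacks 1.23, bleak 1.1, roach 0.878, rudd 0.769. Add prey in this order while the next type's profitability exceeds the intake rate on those already taken.
Rate on top 1: 0.2571. sticklebacks: 1.23 > 0.2571 → include.
Rate on top 2: 0.3165. bleak: 1.1 > 0.3165 → include.
Rate on top 3: 0.3517. roach: 0.878 > 0.3517 → include.
Rate on top 4: 0.4254. rudd: 0.769 > 0.4254 → include.
Optimal diet: gudgeon, sticklebacks, bleak, roach, rudd — 5 of 5 types.

5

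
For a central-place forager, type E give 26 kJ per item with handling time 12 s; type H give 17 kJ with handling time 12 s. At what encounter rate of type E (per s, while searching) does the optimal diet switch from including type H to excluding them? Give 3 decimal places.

0.157 per s

Drop type H once their profitability E₂/h₂ falls below the rate achievable on type E alone: E₂/h₂ = λE₁/(1 + λh₁).
Solve for λ: λE₁h₂ = E₂(1 + λh₁) → λ(E₁h₂ − E₂h₁) = E₂ → λ = E₂/(E₁h₂ − E₂h₁).
λ = 17/(26×12 − 17×12) = 17/108 = 0.1574 per s.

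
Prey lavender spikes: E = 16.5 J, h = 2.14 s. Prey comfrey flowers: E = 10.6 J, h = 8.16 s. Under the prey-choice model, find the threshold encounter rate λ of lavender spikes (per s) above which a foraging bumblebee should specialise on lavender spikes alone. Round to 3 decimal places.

Drop comfrey flowers once their profitability E₂/h₂ falls below the rate achievable on lavender spikes alone: E₂/h₂ = λE₁/(1 + λh₁).
Solve for λ: λE₁h₂ = E₂(1 + λh₁) → λ(E₁h₂ − E₂h₁) = E₂ → λ = E₂/(E₁h₂ − E₂h₁).
λ = 10.6/(16.5×8.16 − 10.6×2.14) = 10.6/112 = 0.09468 per s.

0.095 per s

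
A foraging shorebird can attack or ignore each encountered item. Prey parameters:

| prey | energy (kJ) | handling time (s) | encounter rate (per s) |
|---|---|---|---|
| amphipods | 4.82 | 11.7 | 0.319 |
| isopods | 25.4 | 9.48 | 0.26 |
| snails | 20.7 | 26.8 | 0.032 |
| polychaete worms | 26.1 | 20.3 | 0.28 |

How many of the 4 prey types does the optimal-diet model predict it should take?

1

Rank by E/h (kJ/s): isopods 2.68, polychaete worms 1.29, snails 0.772, amphipods 0.412. Include each in turn until the next type's E/h falls below the running intake rate.
Rate on top 1: 1.906. polychaete worms: 1.29 < 1.906 → exclude; stop.
Optimal diet: isopods — 1 of 4 types.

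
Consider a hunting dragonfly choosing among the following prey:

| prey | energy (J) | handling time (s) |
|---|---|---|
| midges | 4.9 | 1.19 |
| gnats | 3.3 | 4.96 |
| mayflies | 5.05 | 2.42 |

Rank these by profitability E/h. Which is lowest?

In descending order of E/h:
midges: 4.9/1.19 = 4.12 J/s
mayflies: 5.05/2.42 = 2.09 J/s
gnats: 3.3/4.96 = 0.665 J/s

gnats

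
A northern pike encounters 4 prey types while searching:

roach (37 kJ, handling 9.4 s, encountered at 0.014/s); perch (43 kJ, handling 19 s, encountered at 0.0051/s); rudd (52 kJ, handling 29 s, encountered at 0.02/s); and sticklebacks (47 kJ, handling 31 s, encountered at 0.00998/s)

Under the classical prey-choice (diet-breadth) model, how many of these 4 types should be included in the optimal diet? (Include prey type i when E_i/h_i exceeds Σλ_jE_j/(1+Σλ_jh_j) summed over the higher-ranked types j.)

E/h in descending order: roach 3.94, perch 2.26, rudd 1.79, sticklebacks 1.52 kJ/s. The optimal diet is the largest prefix of this list for which every included type satisfies E_i/h_i > R on the types above it.
Rate on top 1: 0.4578. perch: 2.26 > 0.4578 → include.
Rate on top 2: 0.6002. rudd: 1.79 > 0.6002 → include.
Rate on top 3: 0.9827. sticklebacks: 1.52 > 0.9827 → include.
Optimal diet: roach, perch, rudd, sticklebacks — 4 of 4 types.

4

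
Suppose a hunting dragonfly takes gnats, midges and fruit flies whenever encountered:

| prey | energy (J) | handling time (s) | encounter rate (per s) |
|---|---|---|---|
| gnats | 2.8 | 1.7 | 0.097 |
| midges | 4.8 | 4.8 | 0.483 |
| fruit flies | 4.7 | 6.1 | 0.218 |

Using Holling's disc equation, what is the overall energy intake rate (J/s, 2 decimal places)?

0.75 J/s

Energy encountered per unit search time: 0.097×2.8 + 0.483×4.8 + 0.218×4.7 = 3.615 J/s.
Handling time per unit search time: 0.097×1.7 + 0.483×4.8 + 0.218×6.1 = 3.813.
Rate = 3.615/(1 + 3.813) = 0.751 J/s.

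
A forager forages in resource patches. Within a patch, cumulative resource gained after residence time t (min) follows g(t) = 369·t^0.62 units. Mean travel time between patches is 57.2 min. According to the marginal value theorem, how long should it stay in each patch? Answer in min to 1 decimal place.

Optimal t* satisfies g'(t*) = g(t*)/(T + t*).
g'(t) = 0.62·369·t^-0.38. Setting 0.62·369·t^-0.38 = 369·t^0.62/(57.2+t) gives 0.62(57.2+t) = t, so 0.38·t = 0.62×57.2.
t* = 0.62×57.2/0.38 = 93.33 min.

93.3 min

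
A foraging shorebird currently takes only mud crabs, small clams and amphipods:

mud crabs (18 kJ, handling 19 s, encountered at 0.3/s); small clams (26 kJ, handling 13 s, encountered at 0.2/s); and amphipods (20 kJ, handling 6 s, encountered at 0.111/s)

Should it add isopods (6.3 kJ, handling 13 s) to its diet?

Current rate: (0.3×18 + 0.2×26 + 0.111×20)/(1 + 0.3×19 + 0.2×13 + 0.111×6) = 1.286 kJ/s.
Profitability of isopods: 6.3/13 = 0.4846 kJ/s.
Since 0.4846 < R, time spent handling isopods is better spent searching.

No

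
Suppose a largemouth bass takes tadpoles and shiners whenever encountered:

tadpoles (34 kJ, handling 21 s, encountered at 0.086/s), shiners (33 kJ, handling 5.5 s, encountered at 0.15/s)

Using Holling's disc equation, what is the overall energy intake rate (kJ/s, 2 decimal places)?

2.17 kJ/s

R = Σλ_iE_i / (1 + Σλ_ih_i)
Numerator: 0.086×34 + 0.15×33 = 7.874
Denominator: 1 + 0.086×21 + 0.15×5.5 = 3.631
R = 7.874/3.631 = 2.169 kJ/s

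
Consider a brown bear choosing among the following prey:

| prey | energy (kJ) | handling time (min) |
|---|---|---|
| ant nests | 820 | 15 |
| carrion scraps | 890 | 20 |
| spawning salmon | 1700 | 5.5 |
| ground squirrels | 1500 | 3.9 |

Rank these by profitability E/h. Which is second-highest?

spawning salmon

In descending order of E/h:
ground squirrels: 1500/3.9 = 385 kJ/min
spawning salmon: 1700/5.5 = 309 kJ/min
ant nests: 820/15 = 54.7 kJ/min
carrion scraps: 890/20 = 44.5 kJ/min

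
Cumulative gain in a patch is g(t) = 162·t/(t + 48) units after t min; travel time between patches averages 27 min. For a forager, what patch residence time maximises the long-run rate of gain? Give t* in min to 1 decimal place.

36.0 min

Maximise g(t)/(T+t): set derivative to zero → g'(t)(T+t) = g(t).
g'(t) = 162·48/(t + 48)². Setting 162·48/(t+48)² = 162t/[(t+48)(27+t)] gives 48(27+t) = t(t+48), so t² = 48×27 = 1296.
t* = √1296 = 36 min.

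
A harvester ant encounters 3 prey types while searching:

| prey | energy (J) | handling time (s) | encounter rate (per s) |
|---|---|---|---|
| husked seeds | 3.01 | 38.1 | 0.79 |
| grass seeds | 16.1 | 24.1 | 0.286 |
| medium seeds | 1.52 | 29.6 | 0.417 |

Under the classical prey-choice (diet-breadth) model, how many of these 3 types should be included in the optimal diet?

E/h in descending order: grass seeds 0.668, husked seeds 0.079, medium seeds 0.0514 J/s. The optimal diet is the largest prefix of this list for which every included type satisfies E_i/h_i > R on the types above it.
Rate on top 1: 0.5834. husked seeds: 0.079 < 0.5834 → exclude; stop.
Optimal diet: grass seeds — 1 of 3 types.

1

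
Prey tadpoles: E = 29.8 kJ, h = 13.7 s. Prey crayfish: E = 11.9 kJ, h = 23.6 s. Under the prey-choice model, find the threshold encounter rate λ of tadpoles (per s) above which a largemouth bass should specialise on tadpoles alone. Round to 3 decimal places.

0.022 per s

Drop crayfish once their profitability E₂/h₂ falls below the rate achievable on tadpoles alone: E₂/h₂ = λE₁/(1 + λh₁).
Solve for λ: λE₁h₂ = E₂(1 + λh₁) → λ(E₁h₂ − E₂h₁) = E₂ → λ = E₂/(E₁h₂ − E₂h₁).
λ = 11.9/(29.8×23.6 − 11.9×13.7) = 11.9/540.3 = 0.02203 per s.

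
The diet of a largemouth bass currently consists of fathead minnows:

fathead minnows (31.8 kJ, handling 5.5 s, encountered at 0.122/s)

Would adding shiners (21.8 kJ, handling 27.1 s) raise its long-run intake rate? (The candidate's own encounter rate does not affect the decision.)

No

On fathead minnows alone, R = ΣλE/(1+Σλh) = 3.88/1.671 = 2.322 kJ/s.
shiners: E/h = 21.8/27.1 = 0.8044 kJ/s.
0.8044 < 2.322, so adding shiners would lower the average — exclude it.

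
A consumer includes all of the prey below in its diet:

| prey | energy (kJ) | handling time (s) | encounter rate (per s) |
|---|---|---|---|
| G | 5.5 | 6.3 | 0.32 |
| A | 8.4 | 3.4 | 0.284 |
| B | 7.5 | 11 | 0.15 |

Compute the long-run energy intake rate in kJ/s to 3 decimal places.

R = Σλ_iE_i / (1 + Σλ_ih_i)
Numerator: 0.32×5.5 + 0.284×8.4 + 0.15×7.5 = 5.271
Denominator: 1 + 0.32×6.3 + 0.284×3.4 + 0.15×11 = 5.632
R = 5.271/5.632 = 0.9359 kJ/s

0.936 kJ/s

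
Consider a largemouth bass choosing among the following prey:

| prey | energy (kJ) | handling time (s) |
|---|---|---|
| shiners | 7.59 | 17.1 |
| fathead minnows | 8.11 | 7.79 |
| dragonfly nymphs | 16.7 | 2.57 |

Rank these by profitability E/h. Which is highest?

Profitability E/h (kJ/s): shiners = 7.59/17.1 = 0.444, fathead minnows = 8.11/7.79 = 1.04, dragonfly nymphs = 16.7/2.57 = 6.5.
Ranked: dragonfly nymphs > fathead minnows > shiners.

dragonfly nymphs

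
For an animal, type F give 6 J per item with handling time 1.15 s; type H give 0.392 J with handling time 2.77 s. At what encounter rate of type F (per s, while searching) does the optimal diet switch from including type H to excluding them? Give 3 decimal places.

0.024 per s

Drop type H once their profitability E₂/h₂ falls below the rate achievable on type F alone: E₂/h₂ = λE₁/(1 + λh₁).
Solve for λ: λE₁h₂ = E₂(1 + λh₁) → λ(E₁h₂ − E₂h₁) = E₂ → λ = E₂/(E₁h₂ − E₂h₁).
λ = 0.392/(6×2.77 − 0.392×1.15) = 0.392/16.17 = 0.02424 per s.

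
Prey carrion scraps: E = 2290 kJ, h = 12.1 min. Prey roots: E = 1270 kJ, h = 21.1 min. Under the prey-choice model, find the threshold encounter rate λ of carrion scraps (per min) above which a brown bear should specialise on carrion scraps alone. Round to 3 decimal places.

At the threshold, the rate on carrion scraps alone equals the profitability of roots: λ·2290/(1 + λ·12.1) = 1270/21.1 = 60.19.
Rearranging, λ(2290 − 60.19×12.1) = 60.19, so λ = 60.19/1562 = 0.03854 per min.

0.039 per min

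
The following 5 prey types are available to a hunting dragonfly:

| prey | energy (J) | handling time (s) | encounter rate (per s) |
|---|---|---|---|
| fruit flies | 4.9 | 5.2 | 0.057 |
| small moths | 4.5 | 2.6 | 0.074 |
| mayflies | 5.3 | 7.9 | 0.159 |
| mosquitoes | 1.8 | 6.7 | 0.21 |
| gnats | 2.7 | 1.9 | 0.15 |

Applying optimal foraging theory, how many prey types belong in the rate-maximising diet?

Profitabilities (E/h, J/s): small moths 1.73, gnats 1.42, fruit flies 0.942, mayflies 0.671, mosquitoes 0.269. Add prey in this order while the next type's profitability exceeds the intake rate on those already taken.
Rate on top 1: 0.2793. gnats: 1.42 > 0.2793 → include.
Rate on top 2: 0.4995. fruit flies: 0.942 > 0.4995 → include.
Rate on top 3: 0.5735. mayflies: 0.671 > 0.5735 → include.
Rate on top 4: 0.6139. mosquitoes: 0.269 < 0.6139 → exclude; stop.
Optimal diet: small moths, gnats, fruit flies, mayflies — 4 of 5 types.

4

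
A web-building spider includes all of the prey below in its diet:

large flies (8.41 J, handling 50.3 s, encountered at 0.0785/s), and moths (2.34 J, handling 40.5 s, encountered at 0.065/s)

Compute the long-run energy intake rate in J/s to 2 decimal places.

0.11 J/s

R = (0.0785×8.41 + 0.065×2.34) / (1 + 0.0785×50.3 + 0.065×40.5) = 0.8123/7.581 = 0.1071 J/s.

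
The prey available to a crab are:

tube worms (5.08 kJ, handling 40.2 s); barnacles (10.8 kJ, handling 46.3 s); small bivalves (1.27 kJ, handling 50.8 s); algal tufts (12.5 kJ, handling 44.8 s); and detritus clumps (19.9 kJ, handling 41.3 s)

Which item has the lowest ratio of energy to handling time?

small bivalves

In descending order of E/h:
detritus clumps: 19.9/41.3 = 0.482 kJ/s
algal tufts: 12.5/44.8 = 0.279 kJ/s
barnacles: 10.8/46.3 = 0.233 kJ/s
tube worms: 5.08/40.2 = 0.126 kJ/s
small bivalves: 1.27/50.8 = 0.025 kJ/s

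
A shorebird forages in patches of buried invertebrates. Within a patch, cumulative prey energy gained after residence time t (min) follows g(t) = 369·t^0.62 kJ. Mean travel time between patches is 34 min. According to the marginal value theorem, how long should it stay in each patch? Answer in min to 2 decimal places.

By the marginal value theorem, leave when the instantaneous gain rate g'(t) equals the habitat-wide average g(t)/(T + t).
g'(t) = 0.62·369·t^-0.38. Setting 0.62·369·t^-0.38 = 369·t^0.62/(34+t) gives 0.62(34+t) = t, so 0.38·t = 0.62×34.
t* = 0.62×34/0.38 = 55.47 min.

55.47 min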